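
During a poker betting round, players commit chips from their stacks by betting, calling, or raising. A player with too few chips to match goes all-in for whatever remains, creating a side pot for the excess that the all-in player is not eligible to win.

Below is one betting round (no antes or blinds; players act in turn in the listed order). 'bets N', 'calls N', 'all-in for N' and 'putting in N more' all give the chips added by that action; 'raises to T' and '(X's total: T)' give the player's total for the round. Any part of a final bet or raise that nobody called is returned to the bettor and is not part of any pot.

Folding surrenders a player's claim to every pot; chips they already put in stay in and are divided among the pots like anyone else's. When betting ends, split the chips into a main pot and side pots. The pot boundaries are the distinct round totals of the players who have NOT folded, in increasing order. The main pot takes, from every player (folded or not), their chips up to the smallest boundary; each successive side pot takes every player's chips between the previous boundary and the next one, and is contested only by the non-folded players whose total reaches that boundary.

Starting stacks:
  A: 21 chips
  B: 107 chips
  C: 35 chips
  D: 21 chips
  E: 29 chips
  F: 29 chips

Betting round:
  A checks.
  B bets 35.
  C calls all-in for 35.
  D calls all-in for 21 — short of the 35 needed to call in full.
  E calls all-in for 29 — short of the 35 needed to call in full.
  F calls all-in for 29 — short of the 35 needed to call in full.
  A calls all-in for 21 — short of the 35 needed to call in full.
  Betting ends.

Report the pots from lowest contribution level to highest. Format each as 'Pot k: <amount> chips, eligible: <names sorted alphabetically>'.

Pot 1: 126 chips, eligible: A, B, C, D, E, F
Pot 2: 32 chips, eligible: B, C, E, F
Pot 3: 12 chips, eligible: B, C

Derivation:
Contributions: A=21, B=35, C=35, D=21, E=29, F=29
Pot levels (distinct totals of non-folded players): 21, 29, 35
Layer 1-21: 21 each from A, B, C, D, E, F = 21*6 = 126 chips; eligible A, B, C, D, E, F
Layer 22-29: 8 each from B, C, E, F = 8*4 = 32 chips; eligible B, C, E, F
Layer 30-35: 6 each from B, C = 6*2 = 12 chips; eligible B, C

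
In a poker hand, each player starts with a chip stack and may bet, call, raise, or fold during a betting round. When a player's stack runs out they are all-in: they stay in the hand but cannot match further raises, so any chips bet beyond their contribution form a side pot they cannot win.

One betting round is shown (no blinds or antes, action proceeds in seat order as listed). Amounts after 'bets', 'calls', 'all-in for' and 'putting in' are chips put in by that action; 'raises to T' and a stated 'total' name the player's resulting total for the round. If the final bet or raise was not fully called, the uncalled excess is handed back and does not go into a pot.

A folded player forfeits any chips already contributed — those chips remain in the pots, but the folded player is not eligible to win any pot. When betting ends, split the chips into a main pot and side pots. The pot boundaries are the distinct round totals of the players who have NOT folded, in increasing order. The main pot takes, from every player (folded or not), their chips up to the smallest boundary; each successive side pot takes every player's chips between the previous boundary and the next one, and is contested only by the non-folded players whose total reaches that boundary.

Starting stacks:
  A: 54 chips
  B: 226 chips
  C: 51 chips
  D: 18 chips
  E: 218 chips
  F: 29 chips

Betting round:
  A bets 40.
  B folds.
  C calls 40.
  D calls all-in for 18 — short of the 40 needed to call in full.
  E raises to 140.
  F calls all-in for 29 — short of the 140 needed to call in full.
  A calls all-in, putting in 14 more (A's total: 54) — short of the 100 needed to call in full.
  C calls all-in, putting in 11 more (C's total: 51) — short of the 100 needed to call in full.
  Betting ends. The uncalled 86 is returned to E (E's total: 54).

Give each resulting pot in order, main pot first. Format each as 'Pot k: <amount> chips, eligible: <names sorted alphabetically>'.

Pot 1: 90 chips, eligible: A, C, D, E, F
Pot 2: 44 chips, eligible: A, C, E, F
Pot 3: 66 chips, eligible: A, C, E
Pot 4: 6 chips, eligible: A, E

Derivation:
Contributions (after 86 returned to E): A=54, C=51, D=18, E=54, F=29
Folded: B
Pot levels (distinct totals of non-folded players): 18, 29, 51, 54
Layer 1-18: 18 each from A, C, D, E, F = 18*5 = 90 chips; eligible A, C, D, E, F
Layer 19-29: 11 each from A, C, E, F = 11*4 = 44 chips; eligible A, C, E, F
Layer 30-51: 22 each from A, C, E = 22*3 = 66 chips; eligible A, C, E
Layer 52-54: 3 each from A, E = 3*2 = 6 chips; eligible A, E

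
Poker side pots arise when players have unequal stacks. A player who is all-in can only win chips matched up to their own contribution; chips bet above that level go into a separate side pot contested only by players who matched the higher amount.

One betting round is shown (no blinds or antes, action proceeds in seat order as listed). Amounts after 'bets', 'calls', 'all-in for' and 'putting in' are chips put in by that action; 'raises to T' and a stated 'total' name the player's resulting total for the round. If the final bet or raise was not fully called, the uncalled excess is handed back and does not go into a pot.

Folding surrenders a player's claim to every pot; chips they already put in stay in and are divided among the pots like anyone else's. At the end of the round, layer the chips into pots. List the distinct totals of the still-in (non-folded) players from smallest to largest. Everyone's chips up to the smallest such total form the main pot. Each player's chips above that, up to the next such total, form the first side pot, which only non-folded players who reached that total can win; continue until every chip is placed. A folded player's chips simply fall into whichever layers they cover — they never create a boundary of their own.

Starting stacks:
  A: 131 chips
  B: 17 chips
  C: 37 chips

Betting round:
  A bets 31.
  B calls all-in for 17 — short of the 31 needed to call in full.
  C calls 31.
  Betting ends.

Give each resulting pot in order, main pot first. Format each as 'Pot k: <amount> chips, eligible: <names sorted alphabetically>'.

Contributions: A=31, B=17, C=31
Pot levels (distinct totals of non-folded players): 17, 31
Layer 1-17: 17 each from A, B, C = 17*3 = 51 chips; eligible A, B, C
Layer 18-31: 14 each from A, C = 14*2 = 28 chips; eligible A, C

Pot 1: 51 chips, eligible: A, B, C
Pot 2: 28 chips, eligible: A, C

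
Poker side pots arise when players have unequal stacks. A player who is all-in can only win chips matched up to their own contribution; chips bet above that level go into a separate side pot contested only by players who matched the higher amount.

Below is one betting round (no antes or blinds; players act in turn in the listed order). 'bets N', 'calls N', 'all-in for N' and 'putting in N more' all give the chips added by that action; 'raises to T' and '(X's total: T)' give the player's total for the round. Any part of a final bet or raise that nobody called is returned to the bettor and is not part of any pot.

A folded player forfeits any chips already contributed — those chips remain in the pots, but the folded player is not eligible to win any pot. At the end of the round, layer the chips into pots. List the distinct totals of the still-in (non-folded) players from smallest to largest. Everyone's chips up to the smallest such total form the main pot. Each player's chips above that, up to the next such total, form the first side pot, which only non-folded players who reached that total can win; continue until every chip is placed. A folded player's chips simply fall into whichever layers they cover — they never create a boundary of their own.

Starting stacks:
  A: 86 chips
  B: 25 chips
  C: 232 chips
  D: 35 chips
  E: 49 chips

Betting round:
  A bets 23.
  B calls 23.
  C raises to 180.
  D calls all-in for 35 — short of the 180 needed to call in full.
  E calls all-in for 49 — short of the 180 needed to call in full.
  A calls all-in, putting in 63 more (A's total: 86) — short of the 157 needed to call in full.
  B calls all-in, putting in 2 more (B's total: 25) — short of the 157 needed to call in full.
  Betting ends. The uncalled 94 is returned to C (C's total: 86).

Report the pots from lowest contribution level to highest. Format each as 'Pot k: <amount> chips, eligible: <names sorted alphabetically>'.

Contributions (after 94 returned to C): A=86, B=25, C=86, D=35, E=49
Pot levels (distinct totals of non-folded players): 25, 35, 49, 86
Layer 1-25: 25 each from A, B, C, D, E = 25*5 = 125 chips; eligible A, B, C, D, E
Layer 26-35: 10 each from A, C, D, E = 10*4 = 40 chips; eligible A, C, D, E
Layer 36-49: 14 each from A, C, E = 14*3 = 42 chips; eligible A, C, E
Layer 50-86: 37 each from A, C = 37*2 = 74 chips; eligible A, C

Pot 1: 125 chips, eligible: A, B, C, D, E
Pot 2: 40 chips, eligible: A, C, D, E
Pot 3: 42 chips, eligible: A, C, E
Pot 4: 74 chips, eligible: A, C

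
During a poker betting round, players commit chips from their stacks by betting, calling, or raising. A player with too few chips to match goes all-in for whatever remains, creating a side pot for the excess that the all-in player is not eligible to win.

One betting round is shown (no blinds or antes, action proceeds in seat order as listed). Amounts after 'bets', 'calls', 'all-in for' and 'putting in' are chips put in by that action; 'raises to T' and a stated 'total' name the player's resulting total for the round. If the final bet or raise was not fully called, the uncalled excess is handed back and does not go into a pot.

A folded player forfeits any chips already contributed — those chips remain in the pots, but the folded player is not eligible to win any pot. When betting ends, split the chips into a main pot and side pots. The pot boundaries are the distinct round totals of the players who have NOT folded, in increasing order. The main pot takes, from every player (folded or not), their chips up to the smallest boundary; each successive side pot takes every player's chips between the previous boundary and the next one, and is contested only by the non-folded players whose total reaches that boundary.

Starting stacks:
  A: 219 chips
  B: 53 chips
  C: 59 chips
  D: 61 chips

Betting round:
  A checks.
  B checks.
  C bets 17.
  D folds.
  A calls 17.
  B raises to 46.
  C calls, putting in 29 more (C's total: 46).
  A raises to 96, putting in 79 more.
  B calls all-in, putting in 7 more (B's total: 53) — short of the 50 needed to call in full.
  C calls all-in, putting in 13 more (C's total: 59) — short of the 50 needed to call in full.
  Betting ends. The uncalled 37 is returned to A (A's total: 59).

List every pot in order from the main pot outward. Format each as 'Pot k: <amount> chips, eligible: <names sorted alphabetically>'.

Pot 1: 159 chips, eligible: A, B, C
Pot 2: 12 chips, eligible: A, C

Derivation:
Contributions (after 37 returned to A): A=59, B=53, C=59
Folded: D
Pot levels (distinct totals of non-folded players): 53, 59
Layer 1-53: 53 each from A, B, C = 53*3 = 159 chips; eligible A, B, C
Layer 54-59: 6 each from A, C = 6*2 = 12 chips; eligible A, C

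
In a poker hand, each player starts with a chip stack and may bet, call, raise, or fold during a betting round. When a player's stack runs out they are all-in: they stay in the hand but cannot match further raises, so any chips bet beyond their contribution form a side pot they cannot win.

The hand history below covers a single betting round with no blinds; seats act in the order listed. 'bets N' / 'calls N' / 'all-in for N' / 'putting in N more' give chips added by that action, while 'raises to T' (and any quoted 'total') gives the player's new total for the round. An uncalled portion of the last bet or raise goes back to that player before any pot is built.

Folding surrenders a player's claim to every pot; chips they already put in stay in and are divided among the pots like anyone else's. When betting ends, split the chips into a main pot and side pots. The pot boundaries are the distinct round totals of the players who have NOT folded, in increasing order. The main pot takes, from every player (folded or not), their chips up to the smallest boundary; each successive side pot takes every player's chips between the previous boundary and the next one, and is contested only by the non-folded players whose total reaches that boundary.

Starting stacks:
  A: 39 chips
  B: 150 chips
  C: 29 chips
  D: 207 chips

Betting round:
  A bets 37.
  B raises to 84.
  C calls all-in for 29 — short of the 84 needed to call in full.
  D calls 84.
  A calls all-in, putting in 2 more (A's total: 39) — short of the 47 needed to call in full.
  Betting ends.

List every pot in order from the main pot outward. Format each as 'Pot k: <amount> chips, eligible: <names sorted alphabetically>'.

Pot 1: 116 chips, eligible: A, B, C, D
Pot 2: 30 chips, eligible: A, B, D
Pot 3: 90 chips, eligible: B, D

Derivation:
Contributions: A=39, B=84, C=29, D=84
Pot levels (distinct totals of non-folded players): 29, 39, 84
Layer 1-29: 29 each from A, B, C, D = 29*4 = 116 chips; eligible A, B, C, D
Layer 30-39: 10 each from A, B, D = 10*3 = 30 chips; eligible A, B, D
Layer 40-84: 45 each from B, D = 45*2 = 90 chips; eligible B, D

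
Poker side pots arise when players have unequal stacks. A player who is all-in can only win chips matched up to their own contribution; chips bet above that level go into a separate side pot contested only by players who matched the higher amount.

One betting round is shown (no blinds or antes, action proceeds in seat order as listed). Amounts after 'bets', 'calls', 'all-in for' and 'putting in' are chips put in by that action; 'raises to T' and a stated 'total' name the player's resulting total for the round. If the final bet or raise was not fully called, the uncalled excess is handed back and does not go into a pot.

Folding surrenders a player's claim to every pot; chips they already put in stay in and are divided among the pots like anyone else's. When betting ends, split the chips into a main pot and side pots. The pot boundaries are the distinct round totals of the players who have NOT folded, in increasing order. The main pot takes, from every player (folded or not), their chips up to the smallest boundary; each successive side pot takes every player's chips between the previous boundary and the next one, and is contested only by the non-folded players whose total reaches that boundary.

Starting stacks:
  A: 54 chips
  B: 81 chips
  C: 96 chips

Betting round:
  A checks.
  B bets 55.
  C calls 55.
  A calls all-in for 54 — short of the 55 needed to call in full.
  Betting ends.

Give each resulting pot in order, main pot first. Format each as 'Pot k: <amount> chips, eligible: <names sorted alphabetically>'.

Contributions: A=54, B=55, C=55
Pot levels (distinct totals of non-folded players): 54, 55
Layer 1-54: 54 each from A, B, C = 54*3 = 162 chips; eligible A, B, C
Layer 55-55: 1 each from B, C = 1*2 = 2 chips; eligible B, C

Pot 1: 162 chips, eligible: A, B, C
Pot 2: 2 chips, eligible: B, C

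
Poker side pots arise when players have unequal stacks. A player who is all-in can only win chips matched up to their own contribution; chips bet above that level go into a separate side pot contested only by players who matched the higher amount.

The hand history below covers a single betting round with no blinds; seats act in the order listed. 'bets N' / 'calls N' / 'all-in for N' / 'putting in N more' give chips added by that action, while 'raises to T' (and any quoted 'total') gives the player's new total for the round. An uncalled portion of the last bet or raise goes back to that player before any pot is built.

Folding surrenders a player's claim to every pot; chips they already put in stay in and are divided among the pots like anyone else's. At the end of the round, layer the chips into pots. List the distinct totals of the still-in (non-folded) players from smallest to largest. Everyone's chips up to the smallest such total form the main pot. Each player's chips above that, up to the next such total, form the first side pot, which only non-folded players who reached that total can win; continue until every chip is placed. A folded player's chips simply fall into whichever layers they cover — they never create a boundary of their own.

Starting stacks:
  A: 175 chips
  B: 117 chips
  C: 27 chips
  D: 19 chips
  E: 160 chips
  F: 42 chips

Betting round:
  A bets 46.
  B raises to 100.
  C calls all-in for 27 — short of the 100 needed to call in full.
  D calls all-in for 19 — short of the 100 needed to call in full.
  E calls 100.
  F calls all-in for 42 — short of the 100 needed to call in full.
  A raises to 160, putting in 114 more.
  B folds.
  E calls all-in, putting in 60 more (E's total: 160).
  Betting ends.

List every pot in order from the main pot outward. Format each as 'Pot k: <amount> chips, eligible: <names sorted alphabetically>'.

Pot 1: 114 chips, eligible: A, C, D, E, F
Pot 2: 40 chips, eligible: A, C, E, F
Pot 3: 60 chips, eligible: A, E, F
Pot 4: 294 chips, eligible: A, E

Derivation:
Contributions: A=160, B=100, C=27, D=19, E=160, F=42
Folded: B
Pot levels (distinct totals of non-folded players): 19, 27, 42, 160
Layer 1-19: 19 each from A, B, C, D, E, F = 19*6 = 114 chips; eligible A, C, D, E, F
Layer 20-27: 8 each from A, B, C, E, F = 8*5 = 40 chips; eligible A, C, E, F
Layer 28-42: 15 each from A, B, E, F = 15*4 = 60 chips; eligible A, E, F
Layer 43-160: A 118 + B 58 + E 118 = 294 chips; eligible A, E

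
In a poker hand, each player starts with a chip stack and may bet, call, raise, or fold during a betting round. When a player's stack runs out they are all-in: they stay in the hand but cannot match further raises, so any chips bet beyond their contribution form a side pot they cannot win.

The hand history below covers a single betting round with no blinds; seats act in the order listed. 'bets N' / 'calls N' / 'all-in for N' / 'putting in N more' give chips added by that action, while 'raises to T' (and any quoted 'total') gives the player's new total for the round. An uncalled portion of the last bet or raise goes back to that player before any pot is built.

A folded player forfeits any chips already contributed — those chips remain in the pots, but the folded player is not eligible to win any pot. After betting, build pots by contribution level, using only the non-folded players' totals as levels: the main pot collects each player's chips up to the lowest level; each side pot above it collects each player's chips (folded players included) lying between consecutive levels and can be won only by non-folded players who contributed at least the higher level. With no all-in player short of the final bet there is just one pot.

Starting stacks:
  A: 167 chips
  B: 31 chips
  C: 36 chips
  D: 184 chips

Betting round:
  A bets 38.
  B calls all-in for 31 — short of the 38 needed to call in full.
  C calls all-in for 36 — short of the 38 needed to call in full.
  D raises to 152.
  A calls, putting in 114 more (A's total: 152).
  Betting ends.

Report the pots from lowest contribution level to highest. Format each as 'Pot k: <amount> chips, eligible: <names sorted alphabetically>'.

Pot 1: 124 chips, eligible: A, B, C, D
Pot 2: 15 chips, eligible: A, C, D
Pot 3: 232 chips, eligible: A, D

Derivation:
Contributions: A=152, B=31, C=36, D=152
Pot levels (distinct totals of non-folded players): 31, 36, 152
Layer 1-31: 31 each from A, B, C, D = 31*4 = 124 chips; eligible A, B, C, D
Layer 32-36: 5 each from A, C, D = 5*3 = 15 chips; eligible A, C, D
Layer 37-152: 116 each from A, D = 116*2 = 232 chips; eligible A, D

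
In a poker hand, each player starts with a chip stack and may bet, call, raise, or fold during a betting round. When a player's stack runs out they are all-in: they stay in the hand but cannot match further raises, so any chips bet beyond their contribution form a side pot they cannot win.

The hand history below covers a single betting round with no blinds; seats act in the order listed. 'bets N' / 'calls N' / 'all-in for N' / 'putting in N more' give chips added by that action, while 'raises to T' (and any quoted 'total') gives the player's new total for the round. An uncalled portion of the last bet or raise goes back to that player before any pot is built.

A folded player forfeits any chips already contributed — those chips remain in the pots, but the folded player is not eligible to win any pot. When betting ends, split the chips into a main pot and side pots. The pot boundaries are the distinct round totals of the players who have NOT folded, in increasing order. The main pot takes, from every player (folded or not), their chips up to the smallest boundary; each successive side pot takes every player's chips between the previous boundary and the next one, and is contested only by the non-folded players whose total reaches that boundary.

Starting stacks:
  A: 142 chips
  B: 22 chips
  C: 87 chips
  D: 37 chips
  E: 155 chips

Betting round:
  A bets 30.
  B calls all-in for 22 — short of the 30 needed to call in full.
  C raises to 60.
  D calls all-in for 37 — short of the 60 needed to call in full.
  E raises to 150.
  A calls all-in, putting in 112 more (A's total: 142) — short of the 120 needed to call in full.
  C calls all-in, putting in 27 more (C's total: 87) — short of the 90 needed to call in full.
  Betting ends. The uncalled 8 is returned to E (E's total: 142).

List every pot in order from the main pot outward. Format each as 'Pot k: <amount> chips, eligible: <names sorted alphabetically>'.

Contributions (after 8 returned to E): A=142, B=22, C=87, D=37, E=142
Pot levels (distinct totals of non-folded players): 22, 37, 87, 142
Layer 1-22: 22 each from A, B, C, D, E = 22*5 = 110 chips; eligible A, B, C, D, E
Layer 23-37: 15 each from A, C, D, E = 15*4 = 60 chips; eligible A, C, D, E
Layer 38-87: 50 each from A, C, E = 50*3 = 150 chips; eligible A, C, E
Layer 88-142: 55 each from A, E = 55*2 = 110 chips; eligible A, E

Pot 1: 110 chips, eligible: A, B, C, D, E
Pot 2: 60 chips, eligible: A, C, D, E
Pot 3: 150 chips, eligible: A, C, E
Pot 4: 110 chips, eligible: A, E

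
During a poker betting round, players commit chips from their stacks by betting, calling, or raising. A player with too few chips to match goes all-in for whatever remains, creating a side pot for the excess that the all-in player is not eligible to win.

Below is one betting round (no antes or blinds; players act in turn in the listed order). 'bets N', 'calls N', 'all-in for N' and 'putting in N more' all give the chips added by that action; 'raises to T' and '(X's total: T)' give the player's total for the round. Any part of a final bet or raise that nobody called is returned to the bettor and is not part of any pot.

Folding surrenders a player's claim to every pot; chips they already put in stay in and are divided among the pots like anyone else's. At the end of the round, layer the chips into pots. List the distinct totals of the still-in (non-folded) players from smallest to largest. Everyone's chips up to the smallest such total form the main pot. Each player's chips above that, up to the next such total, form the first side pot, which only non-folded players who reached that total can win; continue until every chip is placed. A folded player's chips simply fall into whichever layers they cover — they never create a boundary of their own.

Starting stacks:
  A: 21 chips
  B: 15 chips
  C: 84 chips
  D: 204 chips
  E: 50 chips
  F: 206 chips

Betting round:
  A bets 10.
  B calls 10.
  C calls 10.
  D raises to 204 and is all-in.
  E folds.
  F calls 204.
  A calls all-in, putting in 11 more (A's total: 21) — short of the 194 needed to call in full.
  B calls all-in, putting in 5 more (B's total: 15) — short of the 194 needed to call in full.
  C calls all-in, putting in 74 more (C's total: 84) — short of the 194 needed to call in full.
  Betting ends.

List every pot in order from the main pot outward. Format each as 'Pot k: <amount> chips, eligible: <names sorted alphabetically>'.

Contributions: A=21, B=15, C=84, D=204, F=204
Folded: E
Pot levels (distinct totals of non-folded players): 15, 21, 84, 204
Layer 1-15: 15 each from A, B, C, D, F = 15*5 = 75 chips; eligible A, B, C, D, F
Layer 16-21: 6 each from A, C, D, F = 6*4 = 24 chips; eligible A, C, D, F
Layer 22-84: 63 each from C, D, F = 63*3 = 189 chips; eligible C, D, F
Layer 85-204: 120 each from D, F = 120*2 = 240 chips; eligible D, F

Pot 1: 75 chips, eligible: A, B, C, D, F
Pot 2: 24 chips, eligible: A, C, D, F
Pot 3: 189 chips, eligible: C, D, F
Pot 4: 240 chips, eligible: D, F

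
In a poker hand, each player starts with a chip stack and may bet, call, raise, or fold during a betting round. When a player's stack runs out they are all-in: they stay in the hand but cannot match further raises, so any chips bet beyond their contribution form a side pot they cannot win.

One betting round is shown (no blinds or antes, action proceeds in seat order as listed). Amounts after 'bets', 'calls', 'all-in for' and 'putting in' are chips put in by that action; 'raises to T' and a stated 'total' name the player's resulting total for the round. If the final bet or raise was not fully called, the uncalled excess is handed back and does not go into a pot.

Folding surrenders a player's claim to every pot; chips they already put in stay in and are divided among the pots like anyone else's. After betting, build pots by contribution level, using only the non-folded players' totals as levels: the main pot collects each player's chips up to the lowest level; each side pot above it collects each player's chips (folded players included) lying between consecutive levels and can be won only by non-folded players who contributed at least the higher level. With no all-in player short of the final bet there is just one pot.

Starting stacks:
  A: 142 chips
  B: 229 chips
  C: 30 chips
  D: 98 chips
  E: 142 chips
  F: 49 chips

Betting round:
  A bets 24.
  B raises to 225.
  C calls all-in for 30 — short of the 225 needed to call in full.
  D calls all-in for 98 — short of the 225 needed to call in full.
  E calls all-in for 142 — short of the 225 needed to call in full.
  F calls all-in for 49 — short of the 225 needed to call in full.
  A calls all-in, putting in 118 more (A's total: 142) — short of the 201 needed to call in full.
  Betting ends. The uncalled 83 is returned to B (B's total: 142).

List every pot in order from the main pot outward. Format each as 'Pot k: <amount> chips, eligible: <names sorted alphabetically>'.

Contributions (after 83 returned to B): A=142, B=142, C=30, D=98, E=142, F=49
Pot levels (distinct totals of non-folded players): 30, 49, 98, 142
Layer 1-30: 30 each from A, B, C, D, E, F = 30*6 = 180 chips; eligible A, B, C, D, E, F
Layer 31-49: 19 each from A, B, D, E, F = 19*5 = 95 chips; eligible A, B, D, E, F
Layer 50-98: 49 each from A, B, D, E = 49*4 = 196 chips; eligible A, B, D, E
Layer 99-142: 44 each from A, B, E = 44*3 = 132 chips; eligible A, B, E

Pot 1: 180 chips, eligible: A, B, C, D, E, F
Pot 2: 95 chips, eligible: A, B, D, E, F
Pot 3: 196 chips, eligible: A, B, D, E
Pot 4: 132 chips, eligible: A, B, E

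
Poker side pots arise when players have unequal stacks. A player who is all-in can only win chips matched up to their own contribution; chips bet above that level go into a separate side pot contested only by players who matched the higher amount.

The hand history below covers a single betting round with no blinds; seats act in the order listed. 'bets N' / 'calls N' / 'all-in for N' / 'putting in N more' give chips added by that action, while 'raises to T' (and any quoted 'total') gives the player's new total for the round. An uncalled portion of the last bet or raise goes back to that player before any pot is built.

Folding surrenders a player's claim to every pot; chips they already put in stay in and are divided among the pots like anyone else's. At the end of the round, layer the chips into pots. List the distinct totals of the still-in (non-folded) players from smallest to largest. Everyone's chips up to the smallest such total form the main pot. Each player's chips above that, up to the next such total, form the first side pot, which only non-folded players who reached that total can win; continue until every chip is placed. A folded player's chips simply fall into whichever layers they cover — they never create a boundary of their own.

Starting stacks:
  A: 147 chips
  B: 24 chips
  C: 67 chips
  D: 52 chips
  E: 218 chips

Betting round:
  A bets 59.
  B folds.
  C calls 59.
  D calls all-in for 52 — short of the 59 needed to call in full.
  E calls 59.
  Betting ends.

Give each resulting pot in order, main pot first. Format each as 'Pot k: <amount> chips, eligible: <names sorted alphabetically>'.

Pot 1: 208 chips, eligible: A, C, D, E
Pot 2: 21 chips, eligible: A, C, E

Derivation:
Contributions: A=59, C=59, D=52, E=59
Folded: B
Pot levels (distinct totals of non-folded players): 52, 59
Layer 1-52: 52 each from A, C, D, E = 52*4 = 208 chips; eligible A, C, D, E
Layer 53-59: 7 each from A, C, E = 7*3 = 21 chips; eligible A, C, E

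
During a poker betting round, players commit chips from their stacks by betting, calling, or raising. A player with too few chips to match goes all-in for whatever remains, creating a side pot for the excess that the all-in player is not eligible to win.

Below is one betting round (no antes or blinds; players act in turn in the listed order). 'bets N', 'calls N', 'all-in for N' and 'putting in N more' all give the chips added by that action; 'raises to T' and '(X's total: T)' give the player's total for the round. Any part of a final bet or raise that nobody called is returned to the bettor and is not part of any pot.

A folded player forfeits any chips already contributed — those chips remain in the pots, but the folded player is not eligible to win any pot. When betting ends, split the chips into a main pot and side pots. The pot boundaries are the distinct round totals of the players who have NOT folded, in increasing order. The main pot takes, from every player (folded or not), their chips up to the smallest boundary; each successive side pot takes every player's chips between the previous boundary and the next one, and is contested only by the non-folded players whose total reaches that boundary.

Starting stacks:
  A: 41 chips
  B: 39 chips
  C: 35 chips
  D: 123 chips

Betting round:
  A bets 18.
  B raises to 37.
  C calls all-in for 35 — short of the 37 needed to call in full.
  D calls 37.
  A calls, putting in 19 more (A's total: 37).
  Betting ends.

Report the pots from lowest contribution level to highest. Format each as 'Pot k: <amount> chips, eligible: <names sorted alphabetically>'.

Contributions: A=37, B=37, C=35, D=37
Pot levels (distinct totals of non-folded players): 35, 37
Layer 1-35: 35 each from A, B, C, D = 35*4 = 140 chips; eligible A, B, C, D
Layer 36-37: 2 each from A, B, D = 2*3 = 6 chips; eligible A, B, D

Pot 1: 140 chips, eligible: A, B, C, D
Pot 2: 6 chips, eligible: A, B, D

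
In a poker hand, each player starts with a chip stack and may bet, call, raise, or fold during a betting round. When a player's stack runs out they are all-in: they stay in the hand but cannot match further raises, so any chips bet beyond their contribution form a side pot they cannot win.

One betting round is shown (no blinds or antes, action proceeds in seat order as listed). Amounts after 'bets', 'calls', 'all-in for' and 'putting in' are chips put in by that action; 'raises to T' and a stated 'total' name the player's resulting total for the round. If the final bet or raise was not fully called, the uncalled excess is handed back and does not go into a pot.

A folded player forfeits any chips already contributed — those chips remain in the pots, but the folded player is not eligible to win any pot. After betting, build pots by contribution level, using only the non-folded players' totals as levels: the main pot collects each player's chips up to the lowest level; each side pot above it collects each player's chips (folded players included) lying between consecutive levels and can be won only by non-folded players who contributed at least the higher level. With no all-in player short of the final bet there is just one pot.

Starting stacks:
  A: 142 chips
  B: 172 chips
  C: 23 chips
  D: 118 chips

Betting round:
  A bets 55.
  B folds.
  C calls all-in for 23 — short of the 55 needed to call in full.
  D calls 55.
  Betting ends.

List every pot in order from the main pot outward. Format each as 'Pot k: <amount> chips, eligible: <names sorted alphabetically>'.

Pot 1: 69 chips, eligible: A, C, D
Pot 2: 64 chips, eligible: A, D

Derivation:
Contributions: A=55, C=23, D=55
Folded: B
Pot levels (distinct totals of non-folded players): 23, 55
Layer 1-23: 23 each from A, C, D = 23*3 = 69 chips; eligible A, C, D
Layer 24-55: 32 each from A, D = 32*2 = 64 chips; eligible A, D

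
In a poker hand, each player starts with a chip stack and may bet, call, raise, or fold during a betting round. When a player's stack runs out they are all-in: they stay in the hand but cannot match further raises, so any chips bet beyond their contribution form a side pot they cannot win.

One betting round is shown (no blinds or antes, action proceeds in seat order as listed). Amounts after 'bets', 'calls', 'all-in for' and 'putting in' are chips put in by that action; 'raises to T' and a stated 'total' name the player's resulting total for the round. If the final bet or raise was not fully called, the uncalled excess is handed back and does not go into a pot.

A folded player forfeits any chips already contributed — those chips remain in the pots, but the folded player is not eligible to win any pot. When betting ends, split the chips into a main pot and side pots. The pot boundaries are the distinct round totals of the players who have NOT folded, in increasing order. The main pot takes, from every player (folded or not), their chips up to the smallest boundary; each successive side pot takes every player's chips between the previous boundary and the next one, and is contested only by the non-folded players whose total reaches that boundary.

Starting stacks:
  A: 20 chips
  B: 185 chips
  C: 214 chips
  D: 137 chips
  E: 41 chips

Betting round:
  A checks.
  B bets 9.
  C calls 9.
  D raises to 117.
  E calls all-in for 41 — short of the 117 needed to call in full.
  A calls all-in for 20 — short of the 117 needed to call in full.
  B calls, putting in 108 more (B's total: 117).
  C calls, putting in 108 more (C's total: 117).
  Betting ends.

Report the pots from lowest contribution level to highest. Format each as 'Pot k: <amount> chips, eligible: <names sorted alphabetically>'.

Pot 1: 100 chips, eligible: A, B, C, D, E
Pot 2: 84 chips, eligible: B, C, D, E
Pot 3: 228 chips, eligible: B, C, D

Derivation:
Contributions: A=20, B=117, C=117, D=117, E=41
Pot levels (distinct totals of non-folded players): 20, 41, 117
Layer 1-20: 20 each from A, B, C, D, E = 20*5 = 100 chips; eligible A, B, C, D, E
Layer 21-41: 21 each from B, C, D, E = 21*4 = 84 chips; eligible B, C, D, E
Layer 42-117: 76 each from B, C, D = 76*3 = 228 chips; eligible B, C, D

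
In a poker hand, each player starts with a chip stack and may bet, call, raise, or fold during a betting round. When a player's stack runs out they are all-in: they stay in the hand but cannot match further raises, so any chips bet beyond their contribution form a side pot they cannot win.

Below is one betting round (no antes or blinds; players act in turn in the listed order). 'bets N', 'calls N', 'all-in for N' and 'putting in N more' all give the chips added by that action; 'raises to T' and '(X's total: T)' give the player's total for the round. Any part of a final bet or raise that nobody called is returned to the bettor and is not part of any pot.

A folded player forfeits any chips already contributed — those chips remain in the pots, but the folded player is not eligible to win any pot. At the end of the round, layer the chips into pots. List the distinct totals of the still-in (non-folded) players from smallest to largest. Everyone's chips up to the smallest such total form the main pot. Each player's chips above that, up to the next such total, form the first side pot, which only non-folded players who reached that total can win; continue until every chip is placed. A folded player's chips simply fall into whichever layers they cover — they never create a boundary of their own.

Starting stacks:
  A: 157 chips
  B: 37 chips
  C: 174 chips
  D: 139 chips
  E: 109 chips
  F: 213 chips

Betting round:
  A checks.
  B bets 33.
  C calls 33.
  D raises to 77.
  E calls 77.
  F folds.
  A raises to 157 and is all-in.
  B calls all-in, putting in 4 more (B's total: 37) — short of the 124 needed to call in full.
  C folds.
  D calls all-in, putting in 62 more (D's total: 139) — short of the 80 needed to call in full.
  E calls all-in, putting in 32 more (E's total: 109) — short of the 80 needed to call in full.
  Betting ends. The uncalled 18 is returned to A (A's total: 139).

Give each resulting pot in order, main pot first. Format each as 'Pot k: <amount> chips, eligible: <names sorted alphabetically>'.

Contributions (after 18 returned to A): A=139, B=37, C=33, D=139, E=109
Folded: C, F
Pot levels (distinct totals of non-folded players): 37, 109, 139
Layer 1-37: A 37 + B 37 + C 33 + D 37 + E 37 = 181 chips; eligible A, B, D, E
Layer 38-109: 72 each from A, D, E = 72*3 = 216 chips; eligible A, D, E
Layer 110-139: 30 each from A, D = 30*2 = 60 chips; eligible A, D

Pot 1: 181 chips, eligible: A, B, D, E
Pot 2: 216 chips, eligible: A, D, E
Pot 3: 60 chips, eligible: A, D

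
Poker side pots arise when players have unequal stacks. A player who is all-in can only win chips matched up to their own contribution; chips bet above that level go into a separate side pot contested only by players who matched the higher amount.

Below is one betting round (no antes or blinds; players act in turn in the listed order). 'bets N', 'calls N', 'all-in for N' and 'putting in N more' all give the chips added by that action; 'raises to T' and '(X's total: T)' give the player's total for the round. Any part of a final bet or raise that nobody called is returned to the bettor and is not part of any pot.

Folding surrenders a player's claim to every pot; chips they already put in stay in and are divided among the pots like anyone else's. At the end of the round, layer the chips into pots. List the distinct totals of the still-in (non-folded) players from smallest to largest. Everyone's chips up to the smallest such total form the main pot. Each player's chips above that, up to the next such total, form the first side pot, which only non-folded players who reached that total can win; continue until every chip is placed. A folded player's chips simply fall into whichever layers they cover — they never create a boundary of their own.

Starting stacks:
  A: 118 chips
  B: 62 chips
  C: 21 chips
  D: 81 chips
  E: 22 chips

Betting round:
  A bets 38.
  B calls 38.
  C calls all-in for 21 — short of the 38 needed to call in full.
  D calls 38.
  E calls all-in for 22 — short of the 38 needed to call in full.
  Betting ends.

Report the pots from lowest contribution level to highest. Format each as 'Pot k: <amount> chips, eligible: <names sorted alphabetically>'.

Pot 1: 105 chips, eligible: A, B, C, D, E
Pot 2: 4 chips, eligible: A, B, D, E
Pot 3: 48 chips, eligible: A, B, D

Derivation:
Contributions: A=38, B=38, C=21, D=38, E=22
Pot levels (distinct totals of non-folded players): 21, 22, 38
Layer 1-21: 21 each from A, B, C, D, E = 21*5 = 105 chips; eligible A, B, C, D, E
Layer 22-22: 1 each from A, B, D, E = 1*4 = 4 chips; eligible A, B, D, E
Layer 23-38: 16 each from A, B, D = 16*3 = 48 chips; eligible A, B, D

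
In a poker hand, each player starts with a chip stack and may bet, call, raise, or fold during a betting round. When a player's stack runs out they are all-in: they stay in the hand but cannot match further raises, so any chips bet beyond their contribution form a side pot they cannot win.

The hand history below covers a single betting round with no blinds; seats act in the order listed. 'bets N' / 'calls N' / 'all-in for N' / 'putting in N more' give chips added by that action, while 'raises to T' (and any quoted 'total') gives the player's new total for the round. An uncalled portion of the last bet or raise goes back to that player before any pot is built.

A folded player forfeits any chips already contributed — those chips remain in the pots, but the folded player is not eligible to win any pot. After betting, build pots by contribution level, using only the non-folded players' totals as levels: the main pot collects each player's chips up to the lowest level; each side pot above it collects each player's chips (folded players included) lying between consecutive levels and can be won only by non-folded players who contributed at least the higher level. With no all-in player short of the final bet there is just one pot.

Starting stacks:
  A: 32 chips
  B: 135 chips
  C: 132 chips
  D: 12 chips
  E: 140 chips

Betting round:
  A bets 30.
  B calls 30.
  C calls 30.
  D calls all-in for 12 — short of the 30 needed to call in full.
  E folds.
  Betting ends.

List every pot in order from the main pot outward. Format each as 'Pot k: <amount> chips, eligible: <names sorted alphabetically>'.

Contributions: A=30, B=30, C=30, D=12
Folded: E
Pot levels (distinct totals of non-folded players): 12, 30
Layer 1-12: 12 each from A, B, C, D = 12*4 = 48 chips; eligible A, B, C, D
Layer 13-30: 18 each from A, B, C = 18*3 = 54 chips; eligible A, B, C

Pot 1: 48 chips, eligible: A, B, C, D
Pot 2: 54 chips, eligible: A, B, C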